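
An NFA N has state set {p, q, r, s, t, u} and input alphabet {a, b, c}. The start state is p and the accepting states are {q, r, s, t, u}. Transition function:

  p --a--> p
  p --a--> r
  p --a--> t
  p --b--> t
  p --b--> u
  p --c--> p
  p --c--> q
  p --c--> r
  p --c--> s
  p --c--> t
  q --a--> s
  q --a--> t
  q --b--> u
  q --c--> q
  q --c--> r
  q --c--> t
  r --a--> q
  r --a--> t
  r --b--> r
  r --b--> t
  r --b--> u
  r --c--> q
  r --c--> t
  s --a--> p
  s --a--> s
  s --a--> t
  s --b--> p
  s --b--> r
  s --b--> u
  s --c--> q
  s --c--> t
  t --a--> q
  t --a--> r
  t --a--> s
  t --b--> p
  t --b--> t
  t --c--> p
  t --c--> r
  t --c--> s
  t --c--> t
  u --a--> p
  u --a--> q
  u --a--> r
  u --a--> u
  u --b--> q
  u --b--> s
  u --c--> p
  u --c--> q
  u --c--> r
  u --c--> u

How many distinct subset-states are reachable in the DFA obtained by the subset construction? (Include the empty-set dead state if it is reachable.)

8

Start state of the DFA: {p}.
{p} --a--> {p, r, t}  [new]
{p} --b--> {t, u}  [new]
{p} --c--> {p, q, r, s, t}  [new]
{p, r, t} --a--> {p, q, r, s, t}  [seen]
{p, r, t} --b--> {p, r, t, u}  [new]
{p, r, t} --c--> {p, q, r, s, t}  [seen]
{t, u} --a--> {p, q, r, s, u}  [new]
{t, u} --b--> {p, q, s, t}  [new]
{t, u} --c--> {p, q, r, s, t, u}  [new]
{p, q, r, s, t} --a--> {p, q, r, s, t}  [seen]
{p, q, r, s, t} --b--> {p, r, t, u}  [seen]
{p, q, r, s, t} --c--> {p, q, r, s, t}  [seen]
{p, r, t, u} --a--> {p, q, r, s, t, u}  [seen]
{p, r, t, u} --b--> {p, q, r, s, t, u}  [seen]
{p, r, t, u} --c--> {p, q, r, s, t, u}  [seen]
{p, q, r, s, u} --a--> {p, q, r, s, t, u}  [seen]
{p, q, r, s, u} --b--> {p, q, r, s, t, u}  [seen]
{p, q, r, s, u} --c--> {p, q, r, s, t, u}  [seen]
{p, q, s, t} --a--> {p, q, r, s, t}  [seen]
{p, q, s, t} --b--> {p, r, t, u}  [seen]
{p, q, s, t} --c--> {p, q, r, s, t}  [seen]
{p, q, r, s, t, u} --a--> {p, q, r, s, t, u}  [seen]
{p, q, r, s, t, u} --b--> {p, q, r, s, t, u}  [seen]
{p, q, r, s, t, u} --c--> {p, q, r, s, t, u}  [seen]
Reachable DFA states: {p}, {p, r, t}, {t, u}, {p, q, r, s, t}, {p, r, t, u}, {p, q, r, s, u}, {p, q, s, t}, {p, q, r, s, t, u}.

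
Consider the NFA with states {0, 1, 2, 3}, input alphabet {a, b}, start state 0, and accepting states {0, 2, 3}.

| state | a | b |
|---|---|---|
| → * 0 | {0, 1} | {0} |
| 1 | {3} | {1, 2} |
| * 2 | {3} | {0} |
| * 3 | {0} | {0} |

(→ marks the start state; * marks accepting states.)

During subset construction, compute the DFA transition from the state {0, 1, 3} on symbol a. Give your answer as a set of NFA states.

{0, 1, 3}

δ(0,a) = {0, 1}; δ(1,a) = {3}; δ(3,a) = {0}.
Union: {0, 1, 3}.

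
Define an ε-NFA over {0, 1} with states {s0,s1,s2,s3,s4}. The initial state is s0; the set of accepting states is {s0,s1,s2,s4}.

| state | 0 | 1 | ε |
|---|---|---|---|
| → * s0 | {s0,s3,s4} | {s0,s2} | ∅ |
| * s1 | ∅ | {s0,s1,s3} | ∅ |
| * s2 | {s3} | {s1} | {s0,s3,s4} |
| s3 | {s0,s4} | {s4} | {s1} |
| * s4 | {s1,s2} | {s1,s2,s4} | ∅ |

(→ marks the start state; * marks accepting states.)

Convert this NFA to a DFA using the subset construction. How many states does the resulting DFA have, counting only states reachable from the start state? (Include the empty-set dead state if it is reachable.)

Start state of the DFA: {s0} (ε-closure of the NFA start).
{s0} --0--> {s0,s1,s3,s4}  [new]
{s0} --1--> {s0,s1,s2,s3,s4}  [new]
{s0,s1,s3,s4} --0--> {s0,s1,s2,s3,s4}  [seen]
{s0,s1,s3,s4} --1--> {s0,s1,s2,s3,s4}  [seen]
{s0,s1,s2,s3,s4} --0--> {s0,s1,s2,s3,s4}  [seen]
{s0,s1,s2,s3,s4} --1--> {s0,s1,s2,s3,s4}  [seen]
Reachable DFA states: {s0}, {s0,s1,s3,s4}, {s0,s1,s2,s3,s4}.

3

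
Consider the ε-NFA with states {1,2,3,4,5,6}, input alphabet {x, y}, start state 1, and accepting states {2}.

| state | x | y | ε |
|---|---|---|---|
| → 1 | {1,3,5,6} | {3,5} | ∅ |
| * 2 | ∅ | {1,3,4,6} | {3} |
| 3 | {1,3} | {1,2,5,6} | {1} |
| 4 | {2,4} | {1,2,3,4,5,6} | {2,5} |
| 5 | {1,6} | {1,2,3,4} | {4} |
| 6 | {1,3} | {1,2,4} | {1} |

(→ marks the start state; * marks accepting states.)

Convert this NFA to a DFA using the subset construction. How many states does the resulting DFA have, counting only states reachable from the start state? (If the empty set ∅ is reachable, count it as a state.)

Start state of the DFA: {1} (ε-closure of the NFA start).
{1} --x--> {1,2,3,4,5,6}  [new]
{1} --y--> {1,2,3,4,5}  [new]
{1,2,3,4,5,6} --x--> {1,2,3,4,5,6}  [seen]
{1,2,3,4,5,6} --y--> {1,2,3,4,5,6}  [seen]
{1,2,3,4,5} --x--> {1,2,3,4,5,6}  [seen]
{1,2,3,4,5} --y--> {1,2,3,4,5,6}  [seen]
Reachable DFA states: {1}, {1,2,3,4,5,6}, {1,2,3,4,5}.

3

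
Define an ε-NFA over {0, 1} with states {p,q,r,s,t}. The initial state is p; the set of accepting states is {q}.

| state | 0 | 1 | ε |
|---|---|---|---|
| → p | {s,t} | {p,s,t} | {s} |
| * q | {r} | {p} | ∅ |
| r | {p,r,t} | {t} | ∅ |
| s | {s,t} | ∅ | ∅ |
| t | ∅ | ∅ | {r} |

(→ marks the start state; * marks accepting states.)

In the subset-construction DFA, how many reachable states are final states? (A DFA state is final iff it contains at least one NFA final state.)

0

Start state of the DFA: {p,s} (ε-closure of the NFA start).
{p,s} --0--> {r,s,t}  [new]
{p,s} --1--> {p,r,s,t}  [new]
{r,s,t} --0--> {p,r,s,t}  [seen]
{r,s,t} --1--> {r,t}  [new]
{p,r,s,t} --0--> {p,r,s,t}  [seen]
{p,r,s,t} --1--> {p,r,s,t}  [seen]
{r,t} --0--> {p,r,s,t}  [seen]
{r,t} --1--> {r,t}  [seen]
Reachable DFA states: {p,s}, {r,s,t}, {p,r,s,t}, {r,t}.
Accepting DFA states (contain an NFA accepting state): none.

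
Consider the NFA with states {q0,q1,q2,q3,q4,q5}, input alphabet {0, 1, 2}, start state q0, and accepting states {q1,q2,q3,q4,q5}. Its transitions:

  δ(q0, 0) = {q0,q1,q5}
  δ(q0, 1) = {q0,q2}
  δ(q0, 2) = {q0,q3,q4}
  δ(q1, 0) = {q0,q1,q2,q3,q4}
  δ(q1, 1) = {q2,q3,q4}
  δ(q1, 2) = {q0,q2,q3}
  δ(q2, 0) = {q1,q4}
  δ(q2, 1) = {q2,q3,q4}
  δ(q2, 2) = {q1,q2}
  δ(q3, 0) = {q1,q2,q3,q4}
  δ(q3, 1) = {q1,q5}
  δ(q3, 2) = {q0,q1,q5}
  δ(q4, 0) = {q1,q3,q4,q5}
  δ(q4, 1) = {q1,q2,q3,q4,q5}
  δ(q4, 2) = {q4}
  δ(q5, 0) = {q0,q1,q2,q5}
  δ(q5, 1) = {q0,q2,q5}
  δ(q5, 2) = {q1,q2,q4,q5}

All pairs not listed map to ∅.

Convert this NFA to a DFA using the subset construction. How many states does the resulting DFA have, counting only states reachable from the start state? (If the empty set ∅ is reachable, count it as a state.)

Start state of the DFA: {q0}.
{q0} --0--> {q0,q1,q5}  [new]
{q0} --1--> {q0,q2}  [new]
{q0} --2--> {q0,q3,q4}  [new]
{q0,q1,q5} --0--> {q0,q1,q2,q3,q4,q5}  [new]
{q0,q1,q5} --1--> {q0,q2,q3,q4,q5}  [new]
{q0,q1,q5} --2--> {q0,q1,q2,q3,q4,q5}  [seen]
{q0,q2} --0--> {q0,q1,q4,q5}  [new]
{q0,q2} --1--> {q0,q2,q3,q4}  [new]
{q0,q2} --2--> {q0,q1,q2,q3,q4}  [new]
{q0,q3,q4} --0--> {q0,q1,q2,q3,q4,q5}  [seen]
{q0,q3,q4} --1--> {q0,q1,q2,q3,q4,q5}  [seen]
{q0,q3,q4} --2--> {q0,q1,q3,q4,q5}  [new]
{q0,q1,q2,q3,q4,q5} --0--> {q0,q1,q2,q3,q4,q5}  [seen]
{q0,q1,q2,q3,q4,q5} --1--> {q0,q1,q2,q3,q4,q5}  [seen]
{q0,q1,q2,q3,q4,q5} --2--> {q0,q1,q2,q3,q4,q5}  [seen]
{q0,q2,q3,q4,q5} --0--> {q0,q1,q2,q3,q4,q5}  [seen]
{q0,q2,q3,q4,q5} --1--> {q0,q1,q2,q3,q4,q5}  [seen]
{q0,q2,q3,q4,q5} --2--> {q0,q1,q2,q3,q4,q5}  [seen]
{q0,q1,q4,q5} --0--> {q0,q1,q2,q3,q4,q5}  [seen]
{q0,q1,q4,q5} --1--> {q0,q1,q2,q3,q4,q5}  [seen]
{q0,q1,q4,q5} --2--> {q0,q1,q2,q3,q4,q5}  [seen]
{q0,q2,q3,q4} --0--> {q0,q1,q2,q3,q4,q5}  [seen]
{q0,q2,q3,q4} --1--> {q0,q1,q2,q3,q4,q5}  [seen]
{q0,q2,q3,q4} --2--> {q0,q1,q2,q3,q4,q5}  [seen]
{q0,q1,q2,q3,q4} --0--> {q0,q1,q2,q3,q4,q5}  [seen]
{q0,q1,q2,q3,q4} --1--> {q0,q1,q2,q3,q4,q5}  [seen]
{q0,q1,q2,q3,q4} --2--> {q0,q1,q2,q3,q4,q5}  [seen]
{q0,q1,q3,q4,q5} --0--> {q0,q1,q2,q3,q4,q5}  [seen]
{q0,q1,q3,q4,q5} --1--> {q0,q1,q2,q3,q4,q5}  [seen]
{q0,q1,q3,q4,q5} --2--> {q0,q1,q2,q3,q4,q5}  [seen]
Reachable DFA states: {q0}, {q0,q1,q5}, {q0,q2}, {q0,q3,q4}, {q0,q1,q2,q3,q4,q5}, {q0,q2,q3,q4,q5}, {q0,q1,q4,q5}, {q0,q2,q3,q4}, {q0,q1,q2,q3,q4}, {q0,q1,q3,q4,q5}.

10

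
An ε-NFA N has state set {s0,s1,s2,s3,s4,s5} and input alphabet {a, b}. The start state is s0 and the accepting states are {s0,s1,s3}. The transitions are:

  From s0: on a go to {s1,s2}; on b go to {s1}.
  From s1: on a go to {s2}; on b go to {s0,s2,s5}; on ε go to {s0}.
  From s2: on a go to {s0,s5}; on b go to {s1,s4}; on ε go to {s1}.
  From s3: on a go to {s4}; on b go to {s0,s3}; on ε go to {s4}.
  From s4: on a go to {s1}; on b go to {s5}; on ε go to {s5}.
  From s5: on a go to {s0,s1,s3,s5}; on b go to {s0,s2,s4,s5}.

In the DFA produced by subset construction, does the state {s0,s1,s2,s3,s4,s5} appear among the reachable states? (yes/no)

yes

Start state of the DFA: {s0} (ε-closure of the NFA start).
{s0} --a--> {s0,s1,s2}  [new]
{s0} --b--> {s0,s1}  [new]
{s0,s1,s2} --a--> {s0,s1,s2,s5}  [new]
{s0,s1,s2} --b--> {s0,s1,s2,s4,s5}  [new]
{s0,s1} --a--> {s0,s1,s2}  [seen]
{s0,s1} --b--> {s0,s1,s2,s5}  [seen]
{s0,s1,s2,s5} --a--> {s0,s1,s2,s3,s4,s5}  [new]
{s0,s1,s2,s5} --b--> {s0,s1,s2,s4,s5}  [seen]
{s0,s1,s2,s4,s5} --a--> {s0,s1,s2,s3,s4,s5}  [seen]
{s0,s1,s2,s4,s5} --b--> {s0,s1,s2,s4,s5}  [seen]
{s0,s1,s2,s3,s4,s5} --a--> {s0,s1,s2,s3,s4,s5}  [seen]
{s0,s1,s2,s3,s4,s5} --b--> {s0,s1,s2,s3,s4,s5}  [seen]
Reachable DFA states: {s0}, {s0,s1,s2}, {s0,s1}, {s0,s1,s2,s5}, {s0,s1,s2,s4,s5}, {s0,s1,s2,s3,s4,s5}.
{s0,s1,s2,s3,s4,s5} is among them.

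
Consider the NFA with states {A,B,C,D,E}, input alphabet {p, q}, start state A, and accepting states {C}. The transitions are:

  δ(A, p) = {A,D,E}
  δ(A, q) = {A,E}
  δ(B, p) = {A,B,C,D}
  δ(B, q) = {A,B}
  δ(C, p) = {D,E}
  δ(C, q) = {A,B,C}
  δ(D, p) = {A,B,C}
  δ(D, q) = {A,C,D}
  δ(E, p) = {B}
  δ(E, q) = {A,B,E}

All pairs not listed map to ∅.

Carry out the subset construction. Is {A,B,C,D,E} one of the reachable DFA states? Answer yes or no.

Start state of the DFA: {A}.
{A} --p--> {A,D,E}  [new]
{A} --q--> {A,E}  [new]
{A,D,E} --p--> {A,B,C,D,E}  [new]
{A,D,E} --q--> {A,B,C,D,E}  [seen]
{A,E} --p--> {A,B,D,E}  [new]
{A,E} --q--> {A,B,E}  [new]
{A,B,C,D,E} --p--> {A,B,C,D,E}  [seen]
{A,B,C,D,E} --q--> {A,B,C,D,E}  [seen]
{A,B,D,E} --p--> {A,B,C,D,E}  [seen]
{A,B,D,E} --q--> {A,B,C,D,E}  [seen]
{A,B,E} --p--> {A,B,C,D,E}  [seen]
{A,B,E} --q--> {A,B,E}  [seen]
Reachable DFA states: {A}, {A,D,E}, {A,E}, {A,B,C,D,E}, {A,B,D,E}, {A,B,E}.
{A,B,C,D,E} is among them.

yes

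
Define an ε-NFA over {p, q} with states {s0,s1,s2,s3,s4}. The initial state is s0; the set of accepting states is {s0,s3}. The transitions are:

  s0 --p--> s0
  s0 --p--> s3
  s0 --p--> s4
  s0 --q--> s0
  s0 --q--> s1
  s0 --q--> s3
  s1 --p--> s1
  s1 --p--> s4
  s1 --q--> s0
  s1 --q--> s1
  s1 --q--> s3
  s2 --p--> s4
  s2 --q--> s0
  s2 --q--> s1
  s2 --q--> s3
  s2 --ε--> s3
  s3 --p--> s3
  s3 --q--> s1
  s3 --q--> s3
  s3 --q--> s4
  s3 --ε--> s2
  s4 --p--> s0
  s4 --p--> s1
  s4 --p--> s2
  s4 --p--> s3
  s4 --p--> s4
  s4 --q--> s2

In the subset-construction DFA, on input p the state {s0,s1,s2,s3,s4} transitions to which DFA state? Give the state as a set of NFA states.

{s0,s1,s2,s3,s4}

δ(s0,p) = {s0,s3,s4}; δ(s1,p) = {s1,s4}; δ(s2,p) = {s4}; δ(s3,p) = {s3}; δ(s4,p) = {s0,s1,s2,s3,s4}.
Union: {s0,s1,s2,s3,s4}.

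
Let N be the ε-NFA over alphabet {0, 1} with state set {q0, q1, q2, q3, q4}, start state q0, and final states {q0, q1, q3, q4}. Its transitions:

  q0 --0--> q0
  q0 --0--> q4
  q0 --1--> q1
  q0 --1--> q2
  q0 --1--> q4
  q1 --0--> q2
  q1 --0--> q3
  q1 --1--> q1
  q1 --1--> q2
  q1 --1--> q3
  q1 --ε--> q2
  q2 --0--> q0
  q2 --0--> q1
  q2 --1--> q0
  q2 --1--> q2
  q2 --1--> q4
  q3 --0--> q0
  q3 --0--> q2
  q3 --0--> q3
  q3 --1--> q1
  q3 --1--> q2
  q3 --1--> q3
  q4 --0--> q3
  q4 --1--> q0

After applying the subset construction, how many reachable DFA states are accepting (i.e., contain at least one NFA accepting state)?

Start state of the DFA: {q0} (ε-closure of the NFA start).
{q0} --0--> {q0, q4}  [new]
{q0} --1--> {q1, q2, q4}  [new]
{q0, q4} --0--> {q0, q3, q4}  [new]
{q0, q4} --1--> {q0, q1, q2, q4}  [new]
{q1, q2, q4} --0--> {q0, q1, q2, q3}  [new]
{q1, q2, q4} --1--> {q0, q1, q2, q3, q4}  [new]
{q0, q3, q4} --0--> {q0, q2, q3, q4}  [new]
{q0, q3, q4} --1--> {q0, q1, q2, q3, q4}  [seen]
{q0, q1, q2, q4} --0--> {q0, q1, q2, q3, q4}  [seen]
{q0, q1, q2, q4} --1--> {q0, q1, q2, q3, q4}  [seen]
{q0, q1, q2, q3} --0--> {q0, q1, q2, q3, q4}  [seen]
{q0, q1, q2, q3} --1--> {q0, q1, q2, q3, q4}  [seen]
{q0, q1, q2, q3, q4} --0--> {q0, q1, q2, q3, q4}  [seen]
{q0, q1, q2, q3, q4} --1--> {q0, q1, q2, q3, q4}  [seen]
{q0, q2, q3, q4} --0--> {q0, q1, q2, q3, q4}  [seen]
{q0, q2, q3, q4} --1--> {q0, q1, q2, q3, q4}  [seen]
Reachable DFA states: {q0}, {q0, q4}, {q1, q2, q4}, {q0, q3, q4}, {q0, q1, q2, q4}, {q0, q1, q2, q3}, {q0, q1, q2, q3, q4}, {q0, q2, q3, q4}.
Accepting DFA states (contain an NFA accepting state): {q0}, {q0, q4}, {q1, q2, q4}, {q0, q3, q4}, {q0, q1, q2, q4}, {q0, q1, q2, q3}, {q0, q1, q2, q3, q4}, {q0, q2, q3, q4}.

8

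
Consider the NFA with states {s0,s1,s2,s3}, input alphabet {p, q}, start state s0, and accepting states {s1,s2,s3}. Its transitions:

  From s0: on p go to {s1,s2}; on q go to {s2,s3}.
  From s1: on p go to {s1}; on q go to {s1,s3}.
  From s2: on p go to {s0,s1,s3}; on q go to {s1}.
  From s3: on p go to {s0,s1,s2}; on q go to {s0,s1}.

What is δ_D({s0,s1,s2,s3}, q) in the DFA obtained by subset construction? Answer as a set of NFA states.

δ(s0,q) = {s2,s3}; δ(s1,q) = {s1,s3}; δ(s2,q) = {s1}; δ(s3,q) = {s0,s1}.
Union: {s0,s1,s2,s3}.

{s0,s1,s2,s3}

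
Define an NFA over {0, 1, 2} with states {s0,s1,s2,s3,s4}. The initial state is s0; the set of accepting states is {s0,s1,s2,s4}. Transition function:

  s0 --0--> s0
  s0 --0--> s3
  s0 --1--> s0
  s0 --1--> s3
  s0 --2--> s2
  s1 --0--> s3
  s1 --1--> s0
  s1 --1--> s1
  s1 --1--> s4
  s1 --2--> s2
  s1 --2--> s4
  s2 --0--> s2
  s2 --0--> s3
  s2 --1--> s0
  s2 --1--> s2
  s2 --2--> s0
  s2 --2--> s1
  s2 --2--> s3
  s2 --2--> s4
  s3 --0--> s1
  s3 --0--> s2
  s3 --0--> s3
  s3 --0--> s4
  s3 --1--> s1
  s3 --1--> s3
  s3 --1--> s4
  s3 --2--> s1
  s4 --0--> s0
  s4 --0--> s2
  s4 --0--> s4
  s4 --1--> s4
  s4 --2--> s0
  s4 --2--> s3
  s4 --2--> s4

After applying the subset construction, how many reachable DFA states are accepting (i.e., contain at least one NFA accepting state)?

12

Start state of the DFA: {s0}.
{s0} --0--> {s0,s3}  [new]
{s0} --1--> {s0,s3}  [seen]
{s0} --2--> {s2}  [new]
{s0,s3} --0--> {s0,s1,s2,s3,s4}  [new]
{s0,s3} --1--> {s0,s1,s3,s4}  [new]
{s0,s3} --2--> {s1,s2}  [new]
{s2} --0--> {s2,s3}  [new]
{s2} --1--> {s0,s2}  [new]
{s2} --2--> {s0,s1,s3,s4}  [seen]
{s0,s1,s2,s3,s4} --0--> {s0,s1,s2,s3,s4}  [seen]
{s0,s1,s2,s3,s4} --1--> {s0,s1,s2,s3,s4}  [seen]
{s0,s1,s2,s3,s4} --2--> {s0,s1,s2,s3,s4}  [seen]
{s0,s1,s3,s4} --0--> {s0,s1,s2,s3,s4}  [seen]
{s0,s1,s3,s4} --1--> {s0,s1,s3,s4}  [seen]
{s0,s1,s3,s4} --2--> {s0,s1,s2,s3,s4}  [seen]
{s1,s2} --0--> {s2,s3}  [seen]
{s1,s2} --1--> {s0,s1,s2,s4}  [new]
{s1,s2} --2--> {s0,s1,s2,s3,s4}  [seen]
{s2,s3} --0--> {s1,s2,s3,s4}  [new]
{s2,s3} --1--> {s0,s1,s2,s3,s4}  [seen]
{s2,s3} --2--> {s0,s1,s3,s4}  [seen]
{s0,s2} --0--> {s0,s2,s3}  [new]
{s0,s2} --1--> {s0,s2,s3}  [seen]
{s0,s2} --2--> {s0,s1,s2,s3,s4}  [seen]
{s0,s1,s2,s4} --0--> {s0,s2,s3,s4}  [new]
{s0,s1,s2,s4} --1--> {s0,s1,s2,s3,s4}  [seen]
{s0,s1,s2,s4} --2--> {s0,s1,s2,s3,s4}  [seen]
{s1,s2,s3,s4} --0--> {s0,s1,s2,s3,s4}  [seen]
{s1,s2,s3,s4} --1--> {s0,s1,s2,s3,s4}  [seen]
{s1,s2,s3,s4} --2--> {s0,s1,s2,s3,s4}  [seen]
{s0,s2,s3} --0--> {s0,s1,s2,s3,s4}  [seen]
{s0,s2,s3} --1--> {s0,s1,s2,s3,s4}  [seen]
{s0,s2,s3} --2--> {s0,s1,s2,s3,s4}  [seen]
{s0,s2,s3,s4} --0--> {s0,s1,s2,s3,s4}  [seen]
{s0,s2,s3,s4} --1--> {s0,s1,s2,s3,s4}  [seen]
{s0,s2,s3,s4} --2--> {s0,s1,s2,s3,s4}  [seen]
Reachable DFA states: {s0}, {s0,s3}, {s2}, {s0,s1,s2,s3,s4}, {s0,s1,s3,s4}, {s1,s2}, {s2,s3}, {s0,s2}, {s0,s1,s2,s4}, {s1,s2,s3,s4}, {s0,s2,s3}, {s0,s2,s3,s4}.
Accepting DFA states (contain an NFA accepting state): {s0}, {s0,s3}, {s2}, {s0,s1,s2,s3,s4}, {s0,s1,s3,s4}, {s1,s2}, {s2,s3}, {s0,s2}, {s0,s1,s2,s4}, {s1,s2,s3,s4}, {s0,s2,s3}, {s0,s2,s3,s4}.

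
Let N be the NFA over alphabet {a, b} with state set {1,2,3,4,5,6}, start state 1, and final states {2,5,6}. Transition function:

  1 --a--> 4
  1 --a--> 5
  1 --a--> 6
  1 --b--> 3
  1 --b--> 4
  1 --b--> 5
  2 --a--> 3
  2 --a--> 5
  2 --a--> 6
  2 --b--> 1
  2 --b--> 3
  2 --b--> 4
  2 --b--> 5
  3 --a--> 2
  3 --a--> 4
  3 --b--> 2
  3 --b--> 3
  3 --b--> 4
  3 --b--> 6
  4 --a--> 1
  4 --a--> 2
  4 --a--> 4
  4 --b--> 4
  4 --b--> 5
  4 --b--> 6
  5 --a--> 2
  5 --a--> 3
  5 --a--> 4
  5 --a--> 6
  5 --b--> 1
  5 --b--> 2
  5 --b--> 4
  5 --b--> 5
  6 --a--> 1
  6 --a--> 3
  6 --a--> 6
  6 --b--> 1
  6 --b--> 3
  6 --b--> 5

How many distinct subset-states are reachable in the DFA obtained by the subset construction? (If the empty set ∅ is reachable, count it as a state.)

5

Start state of the DFA: {1}.
{1} --a--> {4,5,6}  [new]
{1} --b--> {3,4,5}  [new]
{4,5,6} --a--> {1,2,3,4,6}  [new]
{4,5,6} --b--> {1,2,3,4,5,6}  [new]
{3,4,5} --a--> {1,2,3,4,6}  [seen]
{3,4,5} --b--> {1,2,3,4,5,6}  [seen]
{1,2,3,4,6} --a--> {1,2,3,4,5,6}  [seen]
{1,2,3,4,6} --b--> {1,2,3,4,5,6}  [seen]
{1,2,3,4,5,6} --a--> {1,2,3,4,5,6}  [seen]
{1,2,3,4,5,6} --b--> {1,2,3,4,5,6}  [seen]
Reachable DFA states: {1}, {4,5,6}, {3,4,5}, {1,2,3,4,6}, {1,2,3,4,5,6}.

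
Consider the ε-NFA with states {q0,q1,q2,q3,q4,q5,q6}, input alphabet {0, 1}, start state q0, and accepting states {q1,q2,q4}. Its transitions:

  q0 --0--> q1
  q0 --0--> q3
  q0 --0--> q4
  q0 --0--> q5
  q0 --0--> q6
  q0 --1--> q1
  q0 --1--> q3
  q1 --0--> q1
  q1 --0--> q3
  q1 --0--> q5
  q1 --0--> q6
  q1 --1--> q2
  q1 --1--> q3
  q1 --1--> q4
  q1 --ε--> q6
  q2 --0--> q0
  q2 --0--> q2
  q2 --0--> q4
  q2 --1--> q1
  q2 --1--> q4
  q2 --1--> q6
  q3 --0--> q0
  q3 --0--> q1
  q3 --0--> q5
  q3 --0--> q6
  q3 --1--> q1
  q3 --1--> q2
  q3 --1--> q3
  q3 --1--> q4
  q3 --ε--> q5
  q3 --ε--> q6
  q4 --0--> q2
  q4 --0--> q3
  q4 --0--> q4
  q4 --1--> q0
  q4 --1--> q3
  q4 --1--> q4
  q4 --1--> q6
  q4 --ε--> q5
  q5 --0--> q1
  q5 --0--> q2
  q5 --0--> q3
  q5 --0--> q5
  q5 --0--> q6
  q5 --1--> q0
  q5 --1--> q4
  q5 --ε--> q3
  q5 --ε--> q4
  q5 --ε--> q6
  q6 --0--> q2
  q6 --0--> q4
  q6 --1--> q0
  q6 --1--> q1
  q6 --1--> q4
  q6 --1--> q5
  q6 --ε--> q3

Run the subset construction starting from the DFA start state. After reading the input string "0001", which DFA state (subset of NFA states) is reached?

{q0,q1,q2,q3,q4,q5,q6}

Start: {q0}.
δ(q0,0) = {q1,q3,q4,q5,q6}.
Union: {q1,q3,q4,q5,q6}.
After 0: {q1,q3,q4,q5,q6}.
δ(q1,0) = {q1,q3,q5,q6}; δ(q3,0) = {q0,q1,q5,q6}; δ(q4,0) = {q2,q3,q4}; δ(q5,0) = {q1,q2,q3,q5,q6}; δ(q6,0) = {q2,q4}.
Union: {q0,q1,q2,q3,q4,q5,q6}.
After 0: {q0,q1,q2,q3,q4,q5,q6}.
δ(q0,0) = {q1,q3,q4,q5,q6}; δ(q1,0) = {q1,q3,q5,q6}; δ(q2,0) = {q0,q2,q4}; δ(q3,0) = {q0,q1,q5,q6}; δ(q4,0) = {q2,q3,q4}; δ(q5,0) = {q1,q2,q3,q5,q6}; δ(q6,0) = {q2,q4}.
Union: {q0,q1,q2,q3,q4,q5,q6}.
After 0: {q0,q1,q2,q3,q4,q5,q6}.
δ(q0,1) = {q1,q3}; δ(q1,1) = {q2,q3,q4}; δ(q2,1) = {q1,q4,q6}; δ(q3,1) = {q1,q2,q3,q4}; δ(q4,1) = {q0,q3,q4,q6}; δ(q5,1) = {q0,q4}; δ(q6,1) = {q0,q1,q4,q5}.
Union: {q0,q1,q2,q3,q4,q5,q6}.
After 1: {q0,q1,q2,q3,q4,q5,q6}.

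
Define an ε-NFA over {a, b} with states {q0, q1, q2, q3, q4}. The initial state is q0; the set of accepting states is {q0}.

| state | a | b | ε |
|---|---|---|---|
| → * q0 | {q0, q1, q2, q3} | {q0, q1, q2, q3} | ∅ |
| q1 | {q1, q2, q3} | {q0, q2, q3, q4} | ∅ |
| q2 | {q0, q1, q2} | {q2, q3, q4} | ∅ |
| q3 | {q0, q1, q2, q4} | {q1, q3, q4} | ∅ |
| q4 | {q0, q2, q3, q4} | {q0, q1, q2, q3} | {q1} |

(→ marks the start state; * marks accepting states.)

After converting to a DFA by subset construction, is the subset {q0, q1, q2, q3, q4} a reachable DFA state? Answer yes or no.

Start state of the DFA: {q0} (ε-closure of the NFA start).
{q0} --a--> {q0, q1, q2, q3}  [new]
{q0} --b--> {q0, q1, q2, q3}  [seen]
{q0, q1, q2, q3} --a--> {q0, q1, q2, q3, q4}  [new]
{q0, q1, q2, q3} --b--> {q0, q1, q2, q3, q4}  [seen]
{q0, q1, q2, q3, q4} --a--> {q0, q1, q2, q3, q4}  [seen]
{q0, q1, q2, q3, q4} --b--> {q0, q1, q2, q3, q4}  [seen]
Reachable DFA states: {q0}, {q0, q1, q2, q3}, {q0, q1, q2, q3, q4}.
{q0, q1, q2, q3, q4} is among them.

yes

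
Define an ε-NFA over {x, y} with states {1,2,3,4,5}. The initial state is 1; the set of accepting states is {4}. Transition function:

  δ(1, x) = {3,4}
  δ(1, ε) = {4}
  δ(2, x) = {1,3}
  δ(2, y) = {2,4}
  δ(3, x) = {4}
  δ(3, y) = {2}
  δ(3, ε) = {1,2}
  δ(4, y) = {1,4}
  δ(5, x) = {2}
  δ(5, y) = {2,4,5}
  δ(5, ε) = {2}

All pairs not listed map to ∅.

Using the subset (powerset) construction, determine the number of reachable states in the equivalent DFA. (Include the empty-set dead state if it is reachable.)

3

Start state of the DFA: {1,4} (ε-closure of the NFA start).
{1,4} --x--> {1,2,3,4}  [new]
{1,4} --y--> {1,4}  [seen]
{1,2,3,4} --x--> {1,2,3,4}  [seen]
{1,2,3,4} --y--> {1,2,4}  [new]
{1,2,4} --x--> {1,2,3,4}  [seen]
{1,2,4} --y--> {1,2,4}  [seen]
Reachable DFA states: {1,4}, {1,2,3,4}, {1,2,4}.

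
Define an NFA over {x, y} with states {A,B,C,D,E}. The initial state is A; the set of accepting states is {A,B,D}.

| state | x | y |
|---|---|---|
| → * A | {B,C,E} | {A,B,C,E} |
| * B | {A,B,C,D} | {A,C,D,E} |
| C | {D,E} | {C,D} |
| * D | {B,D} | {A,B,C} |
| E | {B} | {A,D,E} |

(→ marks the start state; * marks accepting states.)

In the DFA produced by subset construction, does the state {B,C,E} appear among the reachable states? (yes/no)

yes

Start state of the DFA: {A}.
{A} --x--> {B,C,E}  [new]
{A} --y--> {A,B,C,E}  [new]
{B,C,E} --x--> {A,B,C,D,E}  [new]
{B,C,E} --y--> {A,C,D,E}  [new]
{A,B,C,E} --x--> {A,B,C,D,E}  [seen]
{A,B,C,E} --y--> {A,B,C,D,E}  [seen]
{A,B,C,D,E} --x--> {A,B,C,D,E}  [seen]
{A,B,C,D,E} --y--> {A,B,C,D,E}  [seen]
{A,C,D,E} --x--> {B,C,D,E}  [new]
{A,C,D,E} --y--> {A,B,C,D,E}  [seen]
{B,C,D,E} --x--> {A,B,C,D,E}  [seen]
{B,C,D,E} --y--> {A,B,C,D,E}  [seen]
Reachable DFA states: {A}, {B,C,E}, {A,B,C,E}, {A,B,C,D,E}, {A,C,D,E}, {B,C,D,E}.
{B,C,E} is among them.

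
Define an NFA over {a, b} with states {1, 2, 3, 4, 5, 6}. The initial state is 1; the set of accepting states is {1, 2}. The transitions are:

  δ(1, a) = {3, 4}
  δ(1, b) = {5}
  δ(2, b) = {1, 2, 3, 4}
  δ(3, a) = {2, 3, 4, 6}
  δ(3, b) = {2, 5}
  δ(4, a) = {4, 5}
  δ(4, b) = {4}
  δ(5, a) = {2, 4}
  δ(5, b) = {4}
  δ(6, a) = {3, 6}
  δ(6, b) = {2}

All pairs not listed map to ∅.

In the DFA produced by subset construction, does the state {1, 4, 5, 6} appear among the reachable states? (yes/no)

no

Start state of the DFA: {1}.
{1} --a--> {3, 4}  [new]
{1} --b--> {5}  [new]
{3, 4} --a--> {2, 3, 4, 5, 6}  [new]
{3, 4} --b--> {2, 4, 5}  [new]
{5} --a--> {2, 4}  [new]
{5} --b--> {4}  [new]
{2, 3, 4, 5, 6} --a--> {2, 3, 4, 5, 6}  [seen]
{2, 3, 4, 5, 6} --b--> {1, 2, 3, 4, 5}  [new]
{2, 4, 5} --a--> {2, 4, 5}  [seen]
{2, 4, 5} --b--> {1, 2, 3, 4}  [new]
{2, 4} --a--> {4, 5}  [new]
{2, 4} --b--> {1, 2, 3, 4}  [seen]
{4} --a--> {4, 5}  [seen]
{4} --b--> {4}  [seen]
{1, 2, 3, 4, 5} --a--> {2, 3, 4, 5, 6}  [seen]
{1, 2, 3, 4, 5} --b--> {1, 2, 3, 4, 5}  [seen]
{1, 2, 3, 4} --a--> {2, 3, 4, 5, 6}  [seen]
{1, 2, 3, 4} --b--> {1, 2, 3, 4, 5}  [seen]
{4, 5} --a--> {2, 4, 5}  [seen]
{4, 5} --b--> {4}  [seen]
Reachable DFA states: {1}, {3, 4}, {5}, {2, 3, 4, 5, 6}, {2, 4, 5}, {2, 4}, {4}, {1, 2, 3, 4, 5}, {1, 2, 3, 4}, {4, 5}.
{1, 4, 5, 6} is not among them.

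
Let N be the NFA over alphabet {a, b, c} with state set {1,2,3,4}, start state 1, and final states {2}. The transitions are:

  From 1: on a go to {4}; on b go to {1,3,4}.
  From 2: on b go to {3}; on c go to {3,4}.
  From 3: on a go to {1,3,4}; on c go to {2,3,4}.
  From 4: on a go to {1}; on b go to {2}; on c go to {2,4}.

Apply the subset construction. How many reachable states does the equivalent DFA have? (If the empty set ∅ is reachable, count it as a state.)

11

Start state of the DFA: {1}.
{1} --a--> {4}  [new]
{1} --b--> {1,3,4}  [new]
{1} --c--> ∅  [new]
{4} --a--> {1}  [seen]
{4} --b--> {2}  [new]
{4} --c--> {2,4}  [new]
{1,3,4} --a--> {1,3,4}  [seen]
{1,3,4} --b--> {1,2,3,4}  [new]
{1,3,4} --c--> {2,3,4}  [new]
∅ --a--> ∅  [seen]
∅ --b--> ∅  [seen]
∅ --c--> ∅  [seen]
{2} --a--> ∅  [seen]
{2} --b--> {3}  [new]
{2} --c--> {3,4}  [new]
{2,4} --a--> {1}  [seen]
{2,4} --b--> {2,3}  [new]
{2,4} --c--> {2,3,4}  [seen]
{1,2,3,4} --a--> {1,3,4}  [seen]
{1,2,3,4} --b--> {1,2,3,4}  [seen]
{1,2,3,4} --c--> {2,3,4}  [seen]
{2,3,4} --a--> {1,3,4}  [seen]
{2,3,4} --b--> {2,3}  [seen]
{2,3,4} --c--> {2,3,4}  [seen]
{3} --a--> {1,3,4}  [seen]
{3} --b--> ∅  [seen]
{3} --c--> {2,3,4}  [seen]
{3,4} --a--> {1,3,4}  [seen]
{3,4} --b--> {2}  [seen]
{3,4} --c--> {2,3,4}  [seen]
{2,3} --a--> {1,3,4}  [seen]
{2,3} --b--> {3}  [seen]
{2,3} --c--> {2,3,4}  [seen]
Reachable DFA states: {1}, {4}, {1,3,4}, ∅, {2}, {2,4}, {1,2,3,4}, {2,3,4}, {3}, {3,4}, {2,3}.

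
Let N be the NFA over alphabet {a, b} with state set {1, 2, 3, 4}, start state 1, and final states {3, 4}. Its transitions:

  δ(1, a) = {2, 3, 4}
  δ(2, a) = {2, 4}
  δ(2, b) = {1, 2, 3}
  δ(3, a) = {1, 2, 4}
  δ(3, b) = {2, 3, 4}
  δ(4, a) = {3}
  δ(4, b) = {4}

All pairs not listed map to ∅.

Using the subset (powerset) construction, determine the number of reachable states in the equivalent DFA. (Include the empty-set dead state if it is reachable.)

Start state of the DFA: {1}.
{1} --a--> {2, 3, 4}  [new]
{1} --b--> ∅  [new]
{2, 3, 4} --a--> {1, 2, 3, 4}  [new]
{2, 3, 4} --b--> {1, 2, 3, 4}  [seen]
∅ --a--> ∅  [seen]
∅ --b--> ∅  [seen]
{1, 2, 3, 4} --a--> {1, 2, 3, 4}  [seen]
{1, 2, 3, 4} --b--> {1, 2, 3, 4}  [seen]
Reachable DFA states: {1}, {2, 3, 4}, ∅, {1, 2, 3, 4}.

4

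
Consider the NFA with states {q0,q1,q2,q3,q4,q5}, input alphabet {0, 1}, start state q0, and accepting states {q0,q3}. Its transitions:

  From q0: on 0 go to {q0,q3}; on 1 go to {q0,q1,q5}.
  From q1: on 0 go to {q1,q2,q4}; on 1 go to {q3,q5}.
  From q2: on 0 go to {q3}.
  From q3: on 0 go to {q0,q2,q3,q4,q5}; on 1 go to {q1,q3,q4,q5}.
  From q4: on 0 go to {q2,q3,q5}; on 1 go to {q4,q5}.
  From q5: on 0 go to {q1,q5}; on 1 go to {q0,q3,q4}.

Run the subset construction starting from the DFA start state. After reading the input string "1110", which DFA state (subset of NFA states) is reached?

Start: {q0}.
δ(q0,1) = {q0,q1,q5}.
Union: {q0,q1,q5}.
After 1: {q0,q1,q5}.
δ(q0,1) = {q0,q1,q5}; δ(q1,1) = {q3,q5}; δ(q5,1) = {q0,q3,q4}.
Union: {q0,q1,q3,q4,q5}.
After 1: {q0,q1,q3,q4,q5}.
δ(q0,1) = {q0,q1,q5}; δ(q1,1) = {q3,q5}; δ(q3,1) = {q1,q3,q4,q5}; δ(q4,1) = {q4,q5}; δ(q5,1) = {q0,q3,q4}.
Union: {q0,q1,q3,q4,q5}.
After 1: {q0,q1,q3,q4,q5}.
δ(q0,0) = {q0,q3}; δ(q1,0) = {q1,q2,q4}; δ(q3,0) = {q0,q2,q3,q4,q5}; δ(q4,0) = {q2,q3,q5}; δ(q5,0) = {q1,q5}.
Union: {q0,q1,q2,q3,q4,q5}.
After 0: {q0,q1,q2,q3,q4,q5}.

{q0,q1,q2,q3,q4,q5}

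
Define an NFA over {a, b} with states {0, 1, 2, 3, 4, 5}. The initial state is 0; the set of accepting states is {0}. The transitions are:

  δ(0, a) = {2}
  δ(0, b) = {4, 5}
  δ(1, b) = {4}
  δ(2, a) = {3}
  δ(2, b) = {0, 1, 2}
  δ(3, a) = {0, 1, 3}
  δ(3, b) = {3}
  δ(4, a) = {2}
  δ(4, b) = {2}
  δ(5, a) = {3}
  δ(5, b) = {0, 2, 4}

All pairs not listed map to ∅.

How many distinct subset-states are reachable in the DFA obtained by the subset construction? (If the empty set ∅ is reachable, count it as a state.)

Start state of the DFA: {0}.
{0} --a--> {2}  [new]
{0} --b--> {4, 5}  [new]
{2} --a--> {3}  [new]
{2} --b--> {0, 1, 2}  [new]
{4, 5} --a--> {2, 3}  [new]
{4, 5} --b--> {0, 2, 4}  [new]
{3} --a--> {0, 1, 3}  [new]
{3} --b--> {3}  [seen]
{0, 1, 2} --a--> {2, 3}  [seen]
{0, 1, 2} --b--> {0, 1, 2, 4, 5}  [new]
{2, 3} --a--> {0, 1, 3}  [seen]
{2, 3} --b--> {0, 1, 2, 3}  [new]
{0, 2, 4} --a--> {2, 3}  [seen]
{0, 2, 4} --b--> {0, 1, 2, 4, 5}  [seen]
{0, 1, 3} --a--> {0, 1, 2, 3}  [seen]
{0, 1, 3} --b--> {3, 4, 5}  [new]
{0, 1, 2, 4, 5} --a--> {2, 3}  [seen]
{0, 1, 2, 4, 5} --b--> {0, 1, 2, 4, 5}  [seen]
{0, 1, 2, 3} --a--> {0, 1, 2, 3}  [seen]
{0, 1, 2, 3} --b--> {0, 1, 2, 3, 4, 5}  [new]
{3, 4, 5} --a--> {0, 1, 2, 3}  [seen]
{3, 4, 5} --b--> {0, 2, 3, 4}  [new]
{0, 1, 2, 3, 4, 5} --a--> {0, 1, 2, 3}  [seen]
{0, 1, 2, 3, 4, 5} --b--> {0, 1, 2, 3, 4, 5}  [seen]
{0, 2, 3, 4} --a--> {0, 1, 2, 3}  [seen]
{0, 2, 3, 4} --b--> {0, 1, 2, 3, 4, 5}  [seen]
Reachable DFA states: {0}, {2}, {4, 5}, {3}, {0, 1, 2}, {2, 3}, {0, 2, 4}, {0, 1, 3}, {0, 1, 2, 4, 5}, {0, 1, 2, 3}, {3, 4, 5}, {0, 1, 2, 3, 4, 5}, {0, 2, 3, 4}.

13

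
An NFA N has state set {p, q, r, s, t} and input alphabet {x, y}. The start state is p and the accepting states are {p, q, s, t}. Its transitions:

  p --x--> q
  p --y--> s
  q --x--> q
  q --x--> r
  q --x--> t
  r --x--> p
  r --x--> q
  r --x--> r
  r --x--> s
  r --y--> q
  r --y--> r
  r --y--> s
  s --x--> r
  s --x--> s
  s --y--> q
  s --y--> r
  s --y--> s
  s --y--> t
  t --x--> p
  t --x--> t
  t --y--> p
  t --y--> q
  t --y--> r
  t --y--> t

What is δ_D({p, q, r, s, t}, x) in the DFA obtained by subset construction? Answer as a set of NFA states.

δ(p,x) = {q}; δ(q,x) = {q, r, t}; δ(r,x) = {p, q, r, s}; δ(s,x) = {r, s}; δ(t,x) = {p, t}.
Union: {p, q, r, s, t}.

{p, q, r, s, t}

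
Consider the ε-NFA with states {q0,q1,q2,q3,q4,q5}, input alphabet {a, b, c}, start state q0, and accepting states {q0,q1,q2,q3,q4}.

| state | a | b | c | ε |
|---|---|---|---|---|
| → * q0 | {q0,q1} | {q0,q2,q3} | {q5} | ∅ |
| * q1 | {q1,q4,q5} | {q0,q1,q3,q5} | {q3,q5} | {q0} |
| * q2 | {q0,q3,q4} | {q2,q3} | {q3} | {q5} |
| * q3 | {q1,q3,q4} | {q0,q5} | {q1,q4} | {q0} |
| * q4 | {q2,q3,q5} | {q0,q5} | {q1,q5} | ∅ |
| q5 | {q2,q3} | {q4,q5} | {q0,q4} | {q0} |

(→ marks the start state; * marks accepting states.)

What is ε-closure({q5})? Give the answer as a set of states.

{q0,q5}

Begin with {q5}.
q5 →ε {q0}; add q0.
ε-closure = {q0,q5}.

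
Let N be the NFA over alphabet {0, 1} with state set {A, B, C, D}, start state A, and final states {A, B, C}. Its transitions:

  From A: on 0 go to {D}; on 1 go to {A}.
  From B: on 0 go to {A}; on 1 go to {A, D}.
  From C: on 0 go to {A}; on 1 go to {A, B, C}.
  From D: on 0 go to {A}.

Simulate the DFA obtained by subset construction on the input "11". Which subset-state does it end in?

{A}

Start: {A}.
δ(A,1) = {A}.
Union: {A}.
After 1: {A}.
δ(A,1) = {A}.
Union: {A}.
After 1: {A}.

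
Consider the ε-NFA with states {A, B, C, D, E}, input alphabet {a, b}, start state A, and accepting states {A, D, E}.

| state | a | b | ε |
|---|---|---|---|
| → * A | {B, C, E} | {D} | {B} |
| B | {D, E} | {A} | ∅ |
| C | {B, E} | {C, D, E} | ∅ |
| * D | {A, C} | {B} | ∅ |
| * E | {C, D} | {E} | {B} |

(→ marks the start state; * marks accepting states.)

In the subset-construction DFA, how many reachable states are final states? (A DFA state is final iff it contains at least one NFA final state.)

4

Start state of the DFA: {A, B} (ε-closure of the NFA start).
{A, B} --a--> {B, C, D, E}  [new]
{A, B} --b--> {A, B, D}  [new]
{B, C, D, E} --a--> {A, B, C, D, E}  [new]
{B, C, D, E} --b--> {A, B, C, D, E}  [seen]
{A, B, D} --a--> {A, B, C, D, E}  [seen]
{A, B, D} --b--> {A, B, D}  [seen]
{A, B, C, D, E} --a--> {A, B, C, D, E}  [seen]
{A, B, C, D, E} --b--> {A, B, C, D, E}  [seen]
Reachable DFA states: {A, B}, {B, C, D, E}, {A, B, D}, {A, B, C, D, E}.
Accepting DFA states (contain an NFA accepting state): {A, B}, {B, C, D, E}, {A, B, D}, {A, B, C, D, E}.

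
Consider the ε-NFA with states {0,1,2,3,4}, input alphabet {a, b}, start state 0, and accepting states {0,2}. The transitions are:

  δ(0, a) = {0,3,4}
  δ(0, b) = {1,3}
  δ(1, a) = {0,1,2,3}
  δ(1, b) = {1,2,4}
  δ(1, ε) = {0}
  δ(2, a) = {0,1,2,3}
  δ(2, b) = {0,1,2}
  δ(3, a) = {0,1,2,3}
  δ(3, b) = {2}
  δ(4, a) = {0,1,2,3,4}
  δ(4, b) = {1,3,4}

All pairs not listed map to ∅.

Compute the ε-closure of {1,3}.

Begin with {1,3}.
1 →ε {0}; add 0.
ε-closure = {0,1,3}.

{0,1,3}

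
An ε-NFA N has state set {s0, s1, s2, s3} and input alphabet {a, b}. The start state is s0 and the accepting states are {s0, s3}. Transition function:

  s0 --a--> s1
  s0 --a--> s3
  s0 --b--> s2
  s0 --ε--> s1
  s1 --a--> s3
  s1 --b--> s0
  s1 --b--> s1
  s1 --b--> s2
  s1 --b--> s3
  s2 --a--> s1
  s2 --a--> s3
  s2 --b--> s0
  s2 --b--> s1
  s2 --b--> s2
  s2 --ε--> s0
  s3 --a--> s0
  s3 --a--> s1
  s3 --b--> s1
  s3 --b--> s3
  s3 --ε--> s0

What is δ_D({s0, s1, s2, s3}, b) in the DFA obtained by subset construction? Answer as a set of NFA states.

{s0, s1, s2, s3}

δ(s0,b) = {s2}; δ(s1,b) = {s0, s1, s2, s3}; δ(s2,b) = {s0, s1, s2}; δ(s3,b) = {s1, s3}.
Union: {s0, s1, s2, s3}.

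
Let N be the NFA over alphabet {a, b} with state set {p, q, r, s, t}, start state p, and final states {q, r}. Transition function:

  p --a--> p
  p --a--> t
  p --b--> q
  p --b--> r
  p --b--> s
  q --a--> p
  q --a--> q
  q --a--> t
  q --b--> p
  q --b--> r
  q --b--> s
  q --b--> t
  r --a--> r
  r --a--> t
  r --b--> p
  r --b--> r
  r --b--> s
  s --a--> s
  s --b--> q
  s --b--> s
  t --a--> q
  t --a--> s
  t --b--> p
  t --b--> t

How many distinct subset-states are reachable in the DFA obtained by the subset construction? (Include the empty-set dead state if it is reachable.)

Start state of the DFA: {p}.
{p} --a--> {p, t}  [new]
{p} --b--> {q, r, s}  [new]
{p, t} --a--> {p, q, s, t}  [new]
{p, t} --b--> {p, q, r, s, t}  [new]
{q, r, s} --a--> {p, q, r, s, t}  [seen]
{q, r, s} --b--> {p, q, r, s, t}  [seen]
{p, q, s, t} --a--> {p, q, s, t}  [seen]
{p, q, s, t} --b--> {p, q, r, s, t}  [seen]
{p, q, r, s, t} --a--> {p, q, r, s, t}  [seen]
{p, q, r, s, t} --b--> {p, q, r, s, t}  [seen]
Reachable DFA states: {p}, {p, t}, {q, r, s}, {p, q, s, t}, {p, q, r, s, t}.

5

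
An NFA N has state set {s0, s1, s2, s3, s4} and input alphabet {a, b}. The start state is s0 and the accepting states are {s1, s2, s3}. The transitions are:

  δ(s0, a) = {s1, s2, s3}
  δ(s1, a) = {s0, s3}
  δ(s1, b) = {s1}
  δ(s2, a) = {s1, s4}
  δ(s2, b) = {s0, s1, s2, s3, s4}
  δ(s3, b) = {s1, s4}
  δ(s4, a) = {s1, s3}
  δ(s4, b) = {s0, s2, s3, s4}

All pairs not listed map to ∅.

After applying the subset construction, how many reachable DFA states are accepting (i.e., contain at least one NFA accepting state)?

Start state of the DFA: {s0}.
{s0} --a--> {s1, s2, s3}  [new]
{s0} --b--> ∅  [new]
{s1, s2, s3} --a--> {s0, s1, s3, s4}  [new]
{s1, s2, s3} --b--> {s0, s1, s2, s3, s4}  [new]
∅ --a--> ∅  [seen]
∅ --b--> ∅  [seen]
{s0, s1, s3, s4} --a--> {s0, s1, s2, s3}  [new]
{s0, s1, s3, s4} --b--> {s0, s1, s2, s3, s4}  [seen]
{s0, s1, s2, s3, s4} --a--> {s0, s1, s2, s3, s4}  [seen]
{s0, s1, s2, s3, s4} --b--> {s0, s1, s2, s3, s4}  [seen]
{s0, s1, s2, s3} --a--> {s0, s1, s2, s3, s4}  [seen]
{s0, s1, s2, s3} --b--> {s0, s1, s2, s3, s4}  [seen]
Reachable DFA states: {s0}, {s1, s2, s3}, ∅, {s0, s1, s3, s4}, {s0, s1, s2, s3, s4}, {s0, s1, s2, s3}.
Accepting DFA states (contain an NFA accepting state): {s1, s2, s3}, {s0, s1, s3, s4}, {s0, s1, s2, s3, s4}, {s0, s1, s2, s3}.

4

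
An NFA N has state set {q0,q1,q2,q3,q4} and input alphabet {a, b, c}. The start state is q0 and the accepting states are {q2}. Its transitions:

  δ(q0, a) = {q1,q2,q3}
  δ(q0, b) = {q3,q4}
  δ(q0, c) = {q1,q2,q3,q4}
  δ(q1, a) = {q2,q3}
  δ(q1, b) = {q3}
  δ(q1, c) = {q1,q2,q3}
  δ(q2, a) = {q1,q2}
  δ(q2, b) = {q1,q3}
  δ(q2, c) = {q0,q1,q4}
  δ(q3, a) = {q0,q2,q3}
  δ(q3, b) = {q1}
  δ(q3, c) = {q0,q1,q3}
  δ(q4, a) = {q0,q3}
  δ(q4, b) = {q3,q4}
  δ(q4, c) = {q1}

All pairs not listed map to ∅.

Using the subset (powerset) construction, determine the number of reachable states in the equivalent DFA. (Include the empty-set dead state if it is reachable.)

10

Start state of the DFA: {q0}.
{q0} --a--> {q1,q2,q3}  [new]
{q0} --b--> {q3,q4}  [new]
{q0} --c--> {q1,q2,q3,q4}  [new]
{q1,q2,q3} --a--> {q0,q1,q2,q3}  [new]
{q1,q2,q3} --b--> {q1,q3}  [new]
{q1,q2,q3} --c--> {q0,q1,q2,q3,q4}  [new]
{q3,q4} --a--> {q0,q2,q3}  [new]
{q3,q4} --b--> {q1,q3,q4}  [new]
{q3,q4} --c--> {q0,q1,q3}  [new]
{q1,q2,q3,q4} --a--> {q0,q1,q2,q3}  [seen]
{q1,q2,q3,q4} --b--> {q1,q3,q4}  [seen]
{q1,q2,q3,q4} --c--> {q0,q1,q2,q3,q4}  [seen]
{q0,q1,q2,q3} --a--> {q0,q1,q2,q3}  [seen]
{q0,q1,q2,q3} --b--> {q1,q3,q4}  [seen]
{q0,q1,q2,q3} --c--> {q0,q1,q2,q3,q4}  [seen]
{q1,q3} --a--> {q0,q2,q3}  [seen]
{q1,q3} --b--> {q1,q3}  [seen]
{q1,q3} --c--> {q0,q1,q2,q3}  [seen]
{q0,q1,q2,q3,q4} --a--> {q0,q1,q2,q3}  [seen]
{q0,q1,q2,q3,q4} --b--> {q1,q3,q4}  [seen]
{q0,q1,q2,q3,q4} --c--> {q0,q1,q2,q3,q4}  [seen]
{q0,q2,q3} --a--> {q0,q1,q2,q3}  [seen]
{q0,q2,q3} --b--> {q1,q3,q4}  [seen]
{q0,q2,q3} --c--> {q0,q1,q2,q3,q4}  [seen]
{q1,q3,q4} --a--> {q0,q2,q3}  [seen]
{q1,q3,q4} --b--> {q1,q3,q4}  [seen]
{q1,q3,q4} --c--> {q0,q1,q2,q3}  [seen]
{q0,q1,q3} --a--> {q0,q1,q2,q3}  [seen]
{q0,q1,q3} --b--> {q1,q3,q4}  [seen]
{q0,q1,q3} --c--> {q0,q1,q2,q3,q4}  [seen]
Reachable DFA states: {q0}, {q1,q2,q3}, {q3,q4}, {q1,q2,q3,q4}, {q0,q1,q2,q3}, {q1,q3}, {q0,q1,q2,q3,q4}, {q0,q2,q3}, {q1,q3,q4}, {q0,q1,q3}.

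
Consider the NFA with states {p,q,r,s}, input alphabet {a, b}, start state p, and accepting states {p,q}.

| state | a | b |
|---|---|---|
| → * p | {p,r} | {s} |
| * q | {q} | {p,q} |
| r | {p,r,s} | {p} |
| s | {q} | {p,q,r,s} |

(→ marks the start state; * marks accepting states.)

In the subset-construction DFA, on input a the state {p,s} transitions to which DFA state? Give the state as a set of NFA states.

{p,q,r}

δ(p,a) = {p,r}; δ(s,a) = {q}.
Union: {p,q,r}.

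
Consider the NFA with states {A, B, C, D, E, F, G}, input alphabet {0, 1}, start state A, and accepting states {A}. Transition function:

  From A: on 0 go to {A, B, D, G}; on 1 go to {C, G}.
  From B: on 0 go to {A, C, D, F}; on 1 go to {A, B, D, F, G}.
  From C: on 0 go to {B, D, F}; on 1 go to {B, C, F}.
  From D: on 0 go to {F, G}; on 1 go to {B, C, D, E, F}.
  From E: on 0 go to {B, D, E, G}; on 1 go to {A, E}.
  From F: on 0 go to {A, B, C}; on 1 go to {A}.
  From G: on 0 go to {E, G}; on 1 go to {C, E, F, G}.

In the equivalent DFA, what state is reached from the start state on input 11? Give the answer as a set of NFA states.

Start: {A}.
δ(A,1) = {C, G}.
Union: {C, G}.
After 1: {C, G}.
δ(C,1) = {B, C, F}; δ(G,1) = {C, E, F, G}.
Union: {B, C, E, F, G}.
After 1: {B, C, E, F, G}.

{B, C, E, F, G}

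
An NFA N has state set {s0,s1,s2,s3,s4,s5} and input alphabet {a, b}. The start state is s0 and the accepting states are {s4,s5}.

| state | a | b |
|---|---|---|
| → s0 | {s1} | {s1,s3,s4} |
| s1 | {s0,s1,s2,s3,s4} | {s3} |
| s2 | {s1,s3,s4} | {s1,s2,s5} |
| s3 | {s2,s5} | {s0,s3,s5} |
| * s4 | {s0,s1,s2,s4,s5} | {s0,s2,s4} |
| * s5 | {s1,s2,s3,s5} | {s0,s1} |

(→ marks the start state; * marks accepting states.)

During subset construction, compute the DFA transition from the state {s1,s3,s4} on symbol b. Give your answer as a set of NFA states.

δ(s1,b) = {s3}; δ(s3,b) = {s0,s3,s5}; δ(s4,b) = {s0,s2,s4}.
Union: {s0,s2,s3,s4,s5}.

{s0,s2,s3,s4,s5}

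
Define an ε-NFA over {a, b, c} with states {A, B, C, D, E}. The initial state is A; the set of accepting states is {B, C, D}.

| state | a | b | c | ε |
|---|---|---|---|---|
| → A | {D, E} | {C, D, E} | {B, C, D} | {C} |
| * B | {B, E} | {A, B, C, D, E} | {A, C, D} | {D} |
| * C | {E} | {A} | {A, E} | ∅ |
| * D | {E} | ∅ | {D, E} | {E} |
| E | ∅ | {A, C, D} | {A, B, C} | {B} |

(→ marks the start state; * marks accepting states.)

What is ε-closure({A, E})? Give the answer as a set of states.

Begin with {A, E}.
A →ε {C}; add C.
E →ε {B}; add B.
B →ε {D}; add D.
ε-closure = {A, B, C, D, E}.

{A, B, C, D, E}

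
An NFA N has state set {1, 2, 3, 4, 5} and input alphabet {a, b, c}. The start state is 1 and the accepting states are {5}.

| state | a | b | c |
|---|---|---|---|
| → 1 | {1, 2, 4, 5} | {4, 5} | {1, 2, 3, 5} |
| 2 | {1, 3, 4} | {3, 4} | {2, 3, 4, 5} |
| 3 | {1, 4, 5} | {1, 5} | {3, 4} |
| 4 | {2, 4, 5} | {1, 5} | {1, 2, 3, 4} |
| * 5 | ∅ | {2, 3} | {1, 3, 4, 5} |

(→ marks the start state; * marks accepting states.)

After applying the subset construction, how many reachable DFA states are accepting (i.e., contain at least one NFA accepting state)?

5

Start state of the DFA: {1}.
{1} --a--> {1, 2, 4, 5}  [new]
{1} --b--> {4, 5}  [new]
{1} --c--> {1, 2, 3, 5}  [new]
{1, 2, 4, 5} --a--> {1, 2, 3, 4, 5}  [new]
{1, 2, 4, 5} --b--> {1, 2, 3, 4, 5}  [seen]
{1, 2, 4, 5} --c--> {1, 2, 3, 4, 5}  [seen]
{4, 5} --a--> {2, 4, 5}  [new]
{4, 5} --b--> {1, 2, 3, 5}  [seen]
{4, 5} --c--> {1, 2, 3, 4, 5}  [seen]
{1, 2, 3, 5} --a--> {1, 2, 3, 4, 5}  [seen]
{1, 2, 3, 5} --b--> {1, 2, 3, 4, 5}  [seen]
{1, 2, 3, 5} --c--> {1, 2, 3, 4, 5}  [seen]
{1, 2, 3, 4, 5} --a--> {1, 2, 3, 4, 5}  [seen]
{1, 2, 3, 4, 5} --b--> {1, 2, 3, 4, 5}  [seen]
{1, 2, 3, 4, 5} --c--> {1, 2, 3, 4, 5}  [seen]
{2, 4, 5} --a--> {1, 2, 3, 4, 5}  [seen]
{2, 4, 5} --b--> {1, 2, 3, 4, 5}  [seen]
{2, 4, 5} --c--> {1, 2, 3, 4, 5}  [seen]
Reachable DFA states: {1}, {1, 2, 4, 5}, {4, 5}, {1, 2, 3, 5}, {1, 2, 3, 4, 5}, {2, 4, 5}.
Accepting DFA states (contain an NFA accepting state): {1, 2, 4, 5}, {4, 5}, {1, 2, 3, 5}, {1, 2, 3, 4, 5}, {2, 4, 5}.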